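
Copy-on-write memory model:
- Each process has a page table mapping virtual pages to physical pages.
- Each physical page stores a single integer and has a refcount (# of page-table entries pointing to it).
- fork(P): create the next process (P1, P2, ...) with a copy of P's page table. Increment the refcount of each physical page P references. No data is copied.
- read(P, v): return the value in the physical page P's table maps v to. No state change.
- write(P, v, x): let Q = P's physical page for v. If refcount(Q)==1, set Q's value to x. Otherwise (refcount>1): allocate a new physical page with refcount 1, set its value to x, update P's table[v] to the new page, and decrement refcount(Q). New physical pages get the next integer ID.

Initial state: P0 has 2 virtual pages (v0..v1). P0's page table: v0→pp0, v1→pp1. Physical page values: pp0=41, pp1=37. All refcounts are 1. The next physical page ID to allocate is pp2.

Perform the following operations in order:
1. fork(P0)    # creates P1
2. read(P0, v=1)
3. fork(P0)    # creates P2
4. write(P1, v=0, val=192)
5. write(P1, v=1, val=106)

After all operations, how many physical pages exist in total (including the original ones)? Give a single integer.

Op 1: fork(P0) -> P1. 2 ppages; refcounts: pp0:2 pp1:2
Op 2: read(P0, v1) -> 37. No state change.
Op 3: fork(P0) -> P2. 2 ppages; refcounts: pp0:3 pp1:3
Op 4: write(P1, v0, 192). refcount(pp0)=3>1 -> COPY to pp2. 3 ppages; refcounts: pp0:2 pp1:3 pp2:1
Op 5: write(P1, v1, 106). refcount(pp1)=3>1 -> COPY to pp3. 4 ppages; refcounts: pp0:2 pp1:2 pp2:1 pp3:1

Answer: 4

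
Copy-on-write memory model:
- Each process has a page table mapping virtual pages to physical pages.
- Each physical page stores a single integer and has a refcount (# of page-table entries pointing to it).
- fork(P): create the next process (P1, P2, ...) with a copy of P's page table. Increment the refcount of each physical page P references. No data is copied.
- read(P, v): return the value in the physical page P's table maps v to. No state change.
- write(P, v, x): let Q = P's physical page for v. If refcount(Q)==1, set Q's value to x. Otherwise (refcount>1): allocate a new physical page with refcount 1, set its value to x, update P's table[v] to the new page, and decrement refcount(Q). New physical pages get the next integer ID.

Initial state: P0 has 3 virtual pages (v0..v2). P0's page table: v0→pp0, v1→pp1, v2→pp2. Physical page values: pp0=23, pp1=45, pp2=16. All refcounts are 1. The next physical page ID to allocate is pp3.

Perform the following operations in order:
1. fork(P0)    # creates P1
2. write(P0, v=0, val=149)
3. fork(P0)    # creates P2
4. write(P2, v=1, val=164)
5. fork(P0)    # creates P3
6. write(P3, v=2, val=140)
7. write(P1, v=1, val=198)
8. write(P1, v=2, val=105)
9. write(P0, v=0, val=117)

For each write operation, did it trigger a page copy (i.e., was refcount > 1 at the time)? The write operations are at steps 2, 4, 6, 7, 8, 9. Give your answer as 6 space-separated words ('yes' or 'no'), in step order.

Op 1: fork(P0) -> P1. 3 ppages; refcounts: pp0:2 pp1:2 pp2:2
Op 2: write(P0, v0, 149). refcount(pp0)=2>1 -> COPY to pp3. 4 ppages; refcounts: pp0:1 pp1:2 pp2:2 pp3:1
Op 3: fork(P0) -> P2. 4 ppages; refcounts: pp0:1 pp1:3 pp2:3 pp3:2
Op 4: write(P2, v1, 164). refcount(pp1)=3>1 -> COPY to pp4. 5 ppages; refcounts: pp0:1 pp1:2 pp2:3 pp3:2 pp4:1
Op 5: fork(P0) -> P3. 5 ppages; refcounts: pp0:1 pp1:3 pp2:4 pp3:3 pp4:1
Op 6: write(P3, v2, 140). refcount(pp2)=4>1 -> COPY to pp5. 6 ppages; refcounts: pp0:1 pp1:3 pp2:3 pp3:3 pp4:1 pp5:1
Op 7: write(P1, v1, 198). refcount(pp1)=3>1 -> COPY to pp6. 7 ppages; refcounts: pp0:1 pp1:2 pp2:3 pp3:3 pp4:1 pp5:1 pp6:1
Op 8: write(P1, v2, 105). refcount(pp2)=3>1 -> COPY to pp7. 8 ppages; refcounts: pp0:1 pp1:2 pp2:2 pp3:3 pp4:1 pp5:1 pp6:1 pp7:1
Op 9: write(P0, v0, 117). refcount(pp3)=3>1 -> COPY to pp8. 9 ppages; refcounts: pp0:1 pp1:2 pp2:2 pp3:2 pp4:1 pp5:1 pp6:1 pp7:1 pp8:1

yes yes yes yes yes yes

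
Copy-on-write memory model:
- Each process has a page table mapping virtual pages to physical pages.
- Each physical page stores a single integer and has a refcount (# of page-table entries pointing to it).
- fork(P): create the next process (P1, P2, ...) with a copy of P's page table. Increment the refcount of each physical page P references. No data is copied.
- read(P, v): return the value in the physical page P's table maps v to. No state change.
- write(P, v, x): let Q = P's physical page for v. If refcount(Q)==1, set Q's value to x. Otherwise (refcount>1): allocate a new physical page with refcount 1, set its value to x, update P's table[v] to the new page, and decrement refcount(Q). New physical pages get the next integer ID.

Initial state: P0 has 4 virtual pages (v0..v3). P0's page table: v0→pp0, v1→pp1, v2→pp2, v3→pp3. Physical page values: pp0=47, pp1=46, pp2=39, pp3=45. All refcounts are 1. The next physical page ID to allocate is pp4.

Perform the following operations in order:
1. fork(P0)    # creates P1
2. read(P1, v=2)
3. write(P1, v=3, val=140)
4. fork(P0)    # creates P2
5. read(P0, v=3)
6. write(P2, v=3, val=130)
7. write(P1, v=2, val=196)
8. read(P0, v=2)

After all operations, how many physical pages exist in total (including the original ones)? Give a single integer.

Op 1: fork(P0) -> P1. 4 ppages; refcounts: pp0:2 pp1:2 pp2:2 pp3:2
Op 2: read(P1, v2) -> 39. No state change.
Op 3: write(P1, v3, 140). refcount(pp3)=2>1 -> COPY to pp4. 5 ppages; refcounts: pp0:2 pp1:2 pp2:2 pp3:1 pp4:1
Op 4: fork(P0) -> P2. 5 ppages; refcounts: pp0:3 pp1:3 pp2:3 pp3:2 pp4:1
Op 5: read(P0, v3) -> 45. No state change.
Op 6: write(P2, v3, 130). refcount(pp3)=2>1 -> COPY to pp5. 6 ppages; refcounts: pp0:3 pp1:3 pp2:3 pp3:1 pp4:1 pp5:1
Op 7: write(P1, v2, 196). refcount(pp2)=3>1 -> COPY to pp6. 7 ppages; refcounts: pp0:3 pp1:3 pp2:2 pp3:1 pp4:1 pp5:1 pp6:1
Op 8: read(P0, v2) -> 39. No state change.

Answer: 7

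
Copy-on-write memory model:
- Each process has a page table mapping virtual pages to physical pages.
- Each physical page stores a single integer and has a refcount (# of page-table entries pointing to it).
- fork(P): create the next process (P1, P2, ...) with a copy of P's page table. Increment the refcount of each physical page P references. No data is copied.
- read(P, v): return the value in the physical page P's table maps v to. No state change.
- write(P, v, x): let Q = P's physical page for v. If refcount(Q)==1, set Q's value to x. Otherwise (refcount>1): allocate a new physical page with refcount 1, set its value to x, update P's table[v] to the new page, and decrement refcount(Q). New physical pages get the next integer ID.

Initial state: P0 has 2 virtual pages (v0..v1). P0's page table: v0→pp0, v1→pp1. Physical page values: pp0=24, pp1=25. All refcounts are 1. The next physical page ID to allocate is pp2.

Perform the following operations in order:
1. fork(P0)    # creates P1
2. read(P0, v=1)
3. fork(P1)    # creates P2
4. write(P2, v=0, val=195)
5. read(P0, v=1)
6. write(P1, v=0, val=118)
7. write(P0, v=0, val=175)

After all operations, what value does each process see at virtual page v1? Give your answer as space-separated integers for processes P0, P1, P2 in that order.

Answer: 25 25 25

Derivation:
Op 1: fork(P0) -> P1. 2 ppages; refcounts: pp0:2 pp1:2
Op 2: read(P0, v1) -> 25. No state change.
Op 3: fork(P1) -> P2. 2 ppages; refcounts: pp0:3 pp1:3
Op 4: write(P2, v0, 195). refcount(pp0)=3>1 -> COPY to pp2. 3 ppages; refcounts: pp0:2 pp1:3 pp2:1
Op 5: read(P0, v1) -> 25. No state change.
Op 6: write(P1, v0, 118). refcount(pp0)=2>1 -> COPY to pp3. 4 ppages; refcounts: pp0:1 pp1:3 pp2:1 pp3:1
Op 7: write(P0, v0, 175). refcount(pp0)=1 -> write in place. 4 ppages; refcounts: pp0:1 pp1:3 pp2:1 pp3:1
P0: v1 -> pp1 = 25
P1: v1 -> pp1 = 25
P2: v1 -> pp1 = 25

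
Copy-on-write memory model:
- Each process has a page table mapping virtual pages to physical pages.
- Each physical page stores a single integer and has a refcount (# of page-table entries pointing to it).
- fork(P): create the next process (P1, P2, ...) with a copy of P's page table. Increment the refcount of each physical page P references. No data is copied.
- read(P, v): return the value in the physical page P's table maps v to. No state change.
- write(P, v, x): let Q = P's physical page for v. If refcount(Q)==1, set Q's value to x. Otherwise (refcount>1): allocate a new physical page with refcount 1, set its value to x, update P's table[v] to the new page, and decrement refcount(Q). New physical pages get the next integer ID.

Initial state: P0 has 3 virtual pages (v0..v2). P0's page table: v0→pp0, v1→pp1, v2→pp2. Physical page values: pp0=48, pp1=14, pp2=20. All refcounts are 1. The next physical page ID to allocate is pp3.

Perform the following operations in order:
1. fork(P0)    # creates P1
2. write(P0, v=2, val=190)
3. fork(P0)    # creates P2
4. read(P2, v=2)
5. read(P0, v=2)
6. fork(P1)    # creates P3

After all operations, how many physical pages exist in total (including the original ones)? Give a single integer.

Op 1: fork(P0) -> P1. 3 ppages; refcounts: pp0:2 pp1:2 pp2:2
Op 2: write(P0, v2, 190). refcount(pp2)=2>1 -> COPY to pp3. 4 ppages; refcounts: pp0:2 pp1:2 pp2:1 pp3:1
Op 3: fork(P0) -> P2. 4 ppages; refcounts: pp0:3 pp1:3 pp2:1 pp3:2
Op 4: read(P2, v2) -> 190. No state change.
Op 5: read(P0, v2) -> 190. No state change.
Op 6: fork(P1) -> P3. 4 ppages; refcounts: pp0:4 pp1:4 pp2:2 pp3:2

Answer: 4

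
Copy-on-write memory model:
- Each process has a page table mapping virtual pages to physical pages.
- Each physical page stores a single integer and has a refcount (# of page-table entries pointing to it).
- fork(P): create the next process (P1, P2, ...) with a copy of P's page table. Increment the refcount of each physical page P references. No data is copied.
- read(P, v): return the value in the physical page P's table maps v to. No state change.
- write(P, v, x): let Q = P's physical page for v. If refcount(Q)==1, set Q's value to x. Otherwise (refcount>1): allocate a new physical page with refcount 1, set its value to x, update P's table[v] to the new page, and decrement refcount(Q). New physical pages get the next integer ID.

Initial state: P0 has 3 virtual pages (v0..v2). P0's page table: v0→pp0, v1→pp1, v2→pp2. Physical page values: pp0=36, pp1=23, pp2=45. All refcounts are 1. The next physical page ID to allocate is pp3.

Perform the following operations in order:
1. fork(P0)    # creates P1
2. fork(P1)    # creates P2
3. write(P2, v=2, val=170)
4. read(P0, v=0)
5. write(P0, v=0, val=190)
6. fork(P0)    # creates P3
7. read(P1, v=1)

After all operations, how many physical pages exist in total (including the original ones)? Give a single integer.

Op 1: fork(P0) -> P1. 3 ppages; refcounts: pp0:2 pp1:2 pp2:2
Op 2: fork(P1) -> P2. 3 ppages; refcounts: pp0:3 pp1:3 pp2:3
Op 3: write(P2, v2, 170). refcount(pp2)=3>1 -> COPY to pp3. 4 ppages; refcounts: pp0:3 pp1:3 pp2:2 pp3:1
Op 4: read(P0, v0) -> 36. No state change.
Op 5: write(P0, v0, 190). refcount(pp0)=3>1 -> COPY to pp4. 5 ppages; refcounts: pp0:2 pp1:3 pp2:2 pp3:1 pp4:1
Op 6: fork(P0) -> P3. 5 ppages; refcounts: pp0:2 pp1:4 pp2:3 pp3:1 pp4:2
Op 7: read(P1, v1) -> 23. No state change.

Answer: 5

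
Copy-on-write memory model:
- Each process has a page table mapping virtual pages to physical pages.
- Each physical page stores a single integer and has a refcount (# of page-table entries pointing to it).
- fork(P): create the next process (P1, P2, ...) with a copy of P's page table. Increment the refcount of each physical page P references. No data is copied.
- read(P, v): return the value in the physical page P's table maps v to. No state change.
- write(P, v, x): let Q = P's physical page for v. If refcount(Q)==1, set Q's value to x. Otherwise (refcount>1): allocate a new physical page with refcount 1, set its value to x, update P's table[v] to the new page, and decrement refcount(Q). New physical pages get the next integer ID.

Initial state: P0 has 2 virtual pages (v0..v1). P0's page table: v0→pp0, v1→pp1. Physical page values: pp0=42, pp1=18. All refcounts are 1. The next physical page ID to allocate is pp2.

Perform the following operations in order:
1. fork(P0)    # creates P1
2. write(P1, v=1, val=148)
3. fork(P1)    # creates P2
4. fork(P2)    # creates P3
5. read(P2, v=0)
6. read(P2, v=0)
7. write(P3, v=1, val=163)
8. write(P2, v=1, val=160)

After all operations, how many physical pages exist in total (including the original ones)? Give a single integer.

Answer: 5

Derivation:
Op 1: fork(P0) -> P1. 2 ppages; refcounts: pp0:2 pp1:2
Op 2: write(P1, v1, 148). refcount(pp1)=2>1 -> COPY to pp2. 3 ppages; refcounts: pp0:2 pp1:1 pp2:1
Op 3: fork(P1) -> P2. 3 ppages; refcounts: pp0:3 pp1:1 pp2:2
Op 4: fork(P2) -> P3. 3 ppages; refcounts: pp0:4 pp1:1 pp2:3
Op 5: read(P2, v0) -> 42. No state change.
Op 6: read(P2, v0) -> 42. No state change.
Op 7: write(P3, v1, 163). refcount(pp2)=3>1 -> COPY to pp3. 4 ppages; refcounts: pp0:4 pp1:1 pp2:2 pp3:1
Op 8: write(P2, v1, 160). refcount(pp2)=2>1 -> COPY to pp4. 5 ppages; refcounts: pp0:4 pp1:1 pp2:1 pp3:1 pp4:1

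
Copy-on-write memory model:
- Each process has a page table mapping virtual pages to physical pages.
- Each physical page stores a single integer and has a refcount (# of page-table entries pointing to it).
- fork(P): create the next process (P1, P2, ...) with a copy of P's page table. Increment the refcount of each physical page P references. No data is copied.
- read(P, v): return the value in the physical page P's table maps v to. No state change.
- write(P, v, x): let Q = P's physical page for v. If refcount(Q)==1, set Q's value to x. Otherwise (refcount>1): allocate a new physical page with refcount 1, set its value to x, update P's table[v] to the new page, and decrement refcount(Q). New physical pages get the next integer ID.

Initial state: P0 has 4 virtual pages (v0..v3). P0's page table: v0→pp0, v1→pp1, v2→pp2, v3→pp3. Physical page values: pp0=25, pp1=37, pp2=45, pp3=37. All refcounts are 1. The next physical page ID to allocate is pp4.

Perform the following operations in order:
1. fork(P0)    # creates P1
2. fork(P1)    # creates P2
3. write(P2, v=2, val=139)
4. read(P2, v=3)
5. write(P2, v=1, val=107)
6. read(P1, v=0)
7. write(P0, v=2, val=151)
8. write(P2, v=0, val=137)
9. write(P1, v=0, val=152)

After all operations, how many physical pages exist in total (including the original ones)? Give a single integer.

Op 1: fork(P0) -> P1. 4 ppages; refcounts: pp0:2 pp1:2 pp2:2 pp3:2
Op 2: fork(P1) -> P2. 4 ppages; refcounts: pp0:3 pp1:3 pp2:3 pp3:3
Op 3: write(P2, v2, 139). refcount(pp2)=3>1 -> COPY to pp4. 5 ppages; refcounts: pp0:3 pp1:3 pp2:2 pp3:3 pp4:1
Op 4: read(P2, v3) -> 37. No state change.
Op 5: write(P2, v1, 107). refcount(pp1)=3>1 -> COPY to pp5. 6 ppages; refcounts: pp0:3 pp1:2 pp2:2 pp3:3 pp4:1 pp5:1
Op 6: read(P1, v0) -> 25. No state change.
Op 7: write(P0, v2, 151). refcount(pp2)=2>1 -> COPY to pp6. 7 ppages; refcounts: pp0:3 pp1:2 pp2:1 pp3:3 pp4:1 pp5:1 pp6:1
Op 8: write(P2, v0, 137). refcount(pp0)=3>1 -> COPY to pp7. 8 ppages; refcounts: pp0:2 pp1:2 pp2:1 pp3:3 pp4:1 pp5:1 pp6:1 pp7:1
Op 9: write(P1, v0, 152). refcount(pp0)=2>1 -> COPY to pp8. 9 ppages; refcounts: pp0:1 pp1:2 pp2:1 pp3:3 pp4:1 pp5:1 pp6:1 pp7:1 pp8:1

Answer: 9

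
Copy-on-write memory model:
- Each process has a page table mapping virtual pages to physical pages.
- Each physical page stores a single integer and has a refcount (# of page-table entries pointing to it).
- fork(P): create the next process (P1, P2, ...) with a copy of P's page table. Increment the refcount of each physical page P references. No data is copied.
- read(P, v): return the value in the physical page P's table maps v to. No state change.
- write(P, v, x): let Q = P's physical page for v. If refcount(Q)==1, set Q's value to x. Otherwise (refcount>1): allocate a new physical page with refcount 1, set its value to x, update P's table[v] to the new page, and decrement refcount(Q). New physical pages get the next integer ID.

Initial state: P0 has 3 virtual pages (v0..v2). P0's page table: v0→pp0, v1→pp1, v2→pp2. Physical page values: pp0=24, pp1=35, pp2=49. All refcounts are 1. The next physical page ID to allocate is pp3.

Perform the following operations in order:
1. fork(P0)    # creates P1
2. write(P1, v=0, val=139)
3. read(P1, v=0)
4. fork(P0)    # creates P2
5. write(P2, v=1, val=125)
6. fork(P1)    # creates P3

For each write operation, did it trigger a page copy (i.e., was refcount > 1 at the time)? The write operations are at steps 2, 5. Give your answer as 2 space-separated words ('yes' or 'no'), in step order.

Op 1: fork(P0) -> P1. 3 ppages; refcounts: pp0:2 pp1:2 pp2:2
Op 2: write(P1, v0, 139). refcount(pp0)=2>1 -> COPY to pp3. 4 ppages; refcounts: pp0:1 pp1:2 pp2:2 pp3:1
Op 3: read(P1, v0) -> 139. No state change.
Op 4: fork(P0) -> P2. 4 ppages; refcounts: pp0:2 pp1:3 pp2:3 pp3:1
Op 5: write(P2, v1, 125). refcount(pp1)=3>1 -> COPY to pp4. 5 ppages; refcounts: pp0:2 pp1:2 pp2:3 pp3:1 pp4:1
Op 6: fork(P1) -> P3. 5 ppages; refcounts: pp0:2 pp1:3 pp2:4 pp3:2 pp4:1

yes yes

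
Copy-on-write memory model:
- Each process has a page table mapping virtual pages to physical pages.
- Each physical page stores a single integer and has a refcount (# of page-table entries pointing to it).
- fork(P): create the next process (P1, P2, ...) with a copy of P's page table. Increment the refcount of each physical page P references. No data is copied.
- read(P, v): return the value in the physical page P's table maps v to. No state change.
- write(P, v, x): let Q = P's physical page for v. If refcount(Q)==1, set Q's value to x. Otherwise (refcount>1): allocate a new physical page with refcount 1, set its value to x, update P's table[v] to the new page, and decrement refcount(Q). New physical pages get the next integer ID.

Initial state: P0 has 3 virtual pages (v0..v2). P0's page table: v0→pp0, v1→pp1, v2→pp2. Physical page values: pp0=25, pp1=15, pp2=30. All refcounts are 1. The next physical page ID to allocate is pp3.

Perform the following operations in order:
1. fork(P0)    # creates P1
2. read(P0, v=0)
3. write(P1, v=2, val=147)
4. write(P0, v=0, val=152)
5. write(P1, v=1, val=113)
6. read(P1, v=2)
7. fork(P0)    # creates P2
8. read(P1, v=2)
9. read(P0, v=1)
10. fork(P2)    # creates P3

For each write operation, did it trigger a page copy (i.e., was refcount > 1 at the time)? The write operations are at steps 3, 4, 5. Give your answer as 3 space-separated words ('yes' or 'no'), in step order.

Op 1: fork(P0) -> P1. 3 ppages; refcounts: pp0:2 pp1:2 pp2:2
Op 2: read(P0, v0) -> 25. No state change.
Op 3: write(P1, v2, 147). refcount(pp2)=2>1 -> COPY to pp3. 4 ppages; refcounts: pp0:2 pp1:2 pp2:1 pp3:1
Op 4: write(P0, v0, 152). refcount(pp0)=2>1 -> COPY to pp4. 5 ppages; refcounts: pp0:1 pp1:2 pp2:1 pp3:1 pp4:1
Op 5: write(P1, v1, 113). refcount(pp1)=2>1 -> COPY to pp5. 6 ppages; refcounts: pp0:1 pp1:1 pp2:1 pp3:1 pp4:1 pp5:1
Op 6: read(P1, v2) -> 147. No state change.
Op 7: fork(P0) -> P2. 6 ppages; refcounts: pp0:1 pp1:2 pp2:2 pp3:1 pp4:2 pp5:1
Op 8: read(P1, v2) -> 147. No state change.
Op 9: read(P0, v1) -> 15. No state change.
Op 10: fork(P2) -> P3. 6 ppages; refcounts: pp0:1 pp1:3 pp2:3 pp3:1 pp4:3 pp5:1

yes yes yes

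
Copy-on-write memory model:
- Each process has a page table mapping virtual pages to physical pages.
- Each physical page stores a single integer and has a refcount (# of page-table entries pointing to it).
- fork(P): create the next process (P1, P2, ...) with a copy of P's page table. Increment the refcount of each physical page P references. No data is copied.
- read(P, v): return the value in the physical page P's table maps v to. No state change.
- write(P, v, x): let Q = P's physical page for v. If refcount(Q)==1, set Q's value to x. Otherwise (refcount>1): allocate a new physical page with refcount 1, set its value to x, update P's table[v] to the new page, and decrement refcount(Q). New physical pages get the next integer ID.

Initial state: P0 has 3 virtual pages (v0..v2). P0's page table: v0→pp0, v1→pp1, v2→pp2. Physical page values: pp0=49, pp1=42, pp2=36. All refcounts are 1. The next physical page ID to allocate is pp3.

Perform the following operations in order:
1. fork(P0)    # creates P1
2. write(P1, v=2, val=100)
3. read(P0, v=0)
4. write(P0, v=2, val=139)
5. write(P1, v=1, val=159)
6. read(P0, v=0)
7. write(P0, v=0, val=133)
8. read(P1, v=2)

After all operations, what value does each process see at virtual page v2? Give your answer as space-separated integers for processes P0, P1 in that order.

Op 1: fork(P0) -> P1. 3 ppages; refcounts: pp0:2 pp1:2 pp2:2
Op 2: write(P1, v2, 100). refcount(pp2)=2>1 -> COPY to pp3. 4 ppages; refcounts: pp0:2 pp1:2 pp2:1 pp3:1
Op 3: read(P0, v0) -> 49. No state change.
Op 4: write(P0, v2, 139). refcount(pp2)=1 -> write in place. 4 ppages; refcounts: pp0:2 pp1:2 pp2:1 pp3:1
Op 5: write(P1, v1, 159). refcount(pp1)=2>1 -> COPY to pp4. 5 ppages; refcounts: pp0:2 pp1:1 pp2:1 pp3:1 pp4:1
Op 6: read(P0, v0) -> 49. No state change.
Op 7: write(P0, v0, 133). refcount(pp0)=2>1 -> COPY to pp5. 6 ppages; refcounts: pp0:1 pp1:1 pp2:1 pp3:1 pp4:1 pp5:1
Op 8: read(P1, v2) -> 100. No state change.
P0: v2 -> pp2 = 139
P1: v2 -> pp3 = 100

Answer: 139 100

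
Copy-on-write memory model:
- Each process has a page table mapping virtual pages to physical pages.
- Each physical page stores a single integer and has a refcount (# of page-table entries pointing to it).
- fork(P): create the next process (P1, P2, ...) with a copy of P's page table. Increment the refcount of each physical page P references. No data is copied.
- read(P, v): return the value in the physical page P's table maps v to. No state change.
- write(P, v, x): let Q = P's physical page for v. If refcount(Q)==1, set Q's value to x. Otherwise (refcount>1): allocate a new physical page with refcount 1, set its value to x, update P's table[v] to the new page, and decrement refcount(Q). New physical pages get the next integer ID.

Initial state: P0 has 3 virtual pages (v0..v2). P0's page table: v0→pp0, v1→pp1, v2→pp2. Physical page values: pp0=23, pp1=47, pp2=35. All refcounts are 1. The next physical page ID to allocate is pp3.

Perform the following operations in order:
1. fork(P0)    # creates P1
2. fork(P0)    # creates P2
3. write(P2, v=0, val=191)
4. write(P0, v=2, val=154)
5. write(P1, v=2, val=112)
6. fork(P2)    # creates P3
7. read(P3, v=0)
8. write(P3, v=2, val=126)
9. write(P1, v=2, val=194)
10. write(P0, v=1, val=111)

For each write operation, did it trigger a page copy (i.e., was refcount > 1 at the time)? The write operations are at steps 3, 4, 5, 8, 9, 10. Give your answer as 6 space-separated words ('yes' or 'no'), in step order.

Op 1: fork(P0) -> P1. 3 ppages; refcounts: pp0:2 pp1:2 pp2:2
Op 2: fork(P0) -> P2. 3 ppages; refcounts: pp0:3 pp1:3 pp2:3
Op 3: write(P2, v0, 191). refcount(pp0)=3>1 -> COPY to pp3. 4 ppages; refcounts: pp0:2 pp1:3 pp2:3 pp3:1
Op 4: write(P0, v2, 154). refcount(pp2)=3>1 -> COPY to pp4. 5 ppages; refcounts: pp0:2 pp1:3 pp2:2 pp3:1 pp4:1
Op 5: write(P1, v2, 112). refcount(pp2)=2>1 -> COPY to pp5. 6 ppages; refcounts: pp0:2 pp1:3 pp2:1 pp3:1 pp4:1 pp5:1
Op 6: fork(P2) -> P3. 6 ppages; refcounts: pp0:2 pp1:4 pp2:2 pp3:2 pp4:1 pp5:1
Op 7: read(P3, v0) -> 191. No state change.
Op 8: write(P3, v2, 126). refcount(pp2)=2>1 -> COPY to pp6. 7 ppages; refcounts: pp0:2 pp1:4 pp2:1 pp3:2 pp4:1 pp5:1 pp6:1
Op 9: write(P1, v2, 194). refcount(pp5)=1 -> write in place. 7 ppages; refcounts: pp0:2 pp1:4 pp2:1 pp3:2 pp4:1 pp5:1 pp6:1
Op 10: write(P0, v1, 111). refcount(pp1)=4>1 -> COPY to pp7. 8 ppages; refcounts: pp0:2 pp1:3 pp2:1 pp3:2 pp4:1 pp5:1 pp6:1 pp7:1

yes yes yes yes no yes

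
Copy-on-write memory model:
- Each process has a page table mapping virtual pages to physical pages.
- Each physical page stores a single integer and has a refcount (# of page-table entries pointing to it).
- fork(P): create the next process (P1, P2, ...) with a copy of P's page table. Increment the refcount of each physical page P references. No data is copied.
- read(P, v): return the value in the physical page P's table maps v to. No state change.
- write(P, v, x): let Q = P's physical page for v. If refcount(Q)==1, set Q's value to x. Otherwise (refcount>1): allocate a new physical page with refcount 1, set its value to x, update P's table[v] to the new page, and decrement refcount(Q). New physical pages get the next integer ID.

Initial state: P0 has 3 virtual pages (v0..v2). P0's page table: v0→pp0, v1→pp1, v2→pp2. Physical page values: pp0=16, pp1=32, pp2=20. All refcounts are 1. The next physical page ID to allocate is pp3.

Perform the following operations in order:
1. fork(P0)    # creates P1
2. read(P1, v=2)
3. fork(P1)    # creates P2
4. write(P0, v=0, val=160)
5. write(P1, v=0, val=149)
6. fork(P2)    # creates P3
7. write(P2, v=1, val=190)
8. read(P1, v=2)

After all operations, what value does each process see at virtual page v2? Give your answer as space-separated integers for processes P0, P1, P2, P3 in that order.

Answer: 20 20 20 20

Derivation:
Op 1: fork(P0) -> P1. 3 ppages; refcounts: pp0:2 pp1:2 pp2:2
Op 2: read(P1, v2) -> 20. No state change.
Op 3: fork(P1) -> P2. 3 ppages; refcounts: pp0:3 pp1:3 pp2:3
Op 4: write(P0, v0, 160). refcount(pp0)=3>1 -> COPY to pp3. 4 ppages; refcounts: pp0:2 pp1:3 pp2:3 pp3:1
Op 5: write(P1, v0, 149). refcount(pp0)=2>1 -> COPY to pp4. 5 ppages; refcounts: pp0:1 pp1:3 pp2:3 pp3:1 pp4:1
Op 6: fork(P2) -> P3. 5 ppages; refcounts: pp0:2 pp1:4 pp2:4 pp3:1 pp4:1
Op 7: write(P2, v1, 190). refcount(pp1)=4>1 -> COPY to pp5. 6 ppages; refcounts: pp0:2 pp1:3 pp2:4 pp3:1 pp4:1 pp5:1
Op 8: read(P1, v2) -> 20. No state change.
P0: v2 -> pp2 = 20
P1: v2 -> pp2 = 20
P2: v2 -> pp2 = 20
P3: v2 -> pp2 = 20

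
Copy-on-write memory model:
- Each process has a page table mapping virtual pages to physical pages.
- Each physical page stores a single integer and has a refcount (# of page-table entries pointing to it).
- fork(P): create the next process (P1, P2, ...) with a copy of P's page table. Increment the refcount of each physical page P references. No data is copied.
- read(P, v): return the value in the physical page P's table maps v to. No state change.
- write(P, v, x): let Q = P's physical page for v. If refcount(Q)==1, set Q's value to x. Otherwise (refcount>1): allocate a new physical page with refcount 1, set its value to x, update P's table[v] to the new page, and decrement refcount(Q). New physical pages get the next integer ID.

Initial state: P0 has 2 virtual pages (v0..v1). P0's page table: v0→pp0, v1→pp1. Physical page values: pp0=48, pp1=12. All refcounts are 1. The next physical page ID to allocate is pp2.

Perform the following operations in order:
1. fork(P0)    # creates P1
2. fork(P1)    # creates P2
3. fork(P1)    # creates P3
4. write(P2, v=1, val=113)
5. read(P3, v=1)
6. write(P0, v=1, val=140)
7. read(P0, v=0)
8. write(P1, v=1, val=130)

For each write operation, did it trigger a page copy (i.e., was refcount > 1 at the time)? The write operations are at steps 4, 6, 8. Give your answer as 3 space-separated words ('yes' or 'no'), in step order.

Op 1: fork(P0) -> P1. 2 ppages; refcounts: pp0:2 pp1:2
Op 2: fork(P1) -> P2. 2 ppages; refcounts: pp0:3 pp1:3
Op 3: fork(P1) -> P3. 2 ppages; refcounts: pp0:4 pp1:4
Op 4: write(P2, v1, 113). refcount(pp1)=4>1 -> COPY to pp2. 3 ppages; refcounts: pp0:4 pp1:3 pp2:1
Op 5: read(P3, v1) -> 12. No state change.
Op 6: write(P0, v1, 140). refcount(pp1)=3>1 -> COPY to pp3. 4 ppages; refcounts: pp0:4 pp1:2 pp2:1 pp3:1
Op 7: read(P0, v0) -> 48. No state change.
Op 8: write(P1, v1, 130). refcount(pp1)=2>1 -> COPY to pp4. 5 ppages; refcounts: pp0:4 pp1:1 pp2:1 pp3:1 pp4:1

yes yes yes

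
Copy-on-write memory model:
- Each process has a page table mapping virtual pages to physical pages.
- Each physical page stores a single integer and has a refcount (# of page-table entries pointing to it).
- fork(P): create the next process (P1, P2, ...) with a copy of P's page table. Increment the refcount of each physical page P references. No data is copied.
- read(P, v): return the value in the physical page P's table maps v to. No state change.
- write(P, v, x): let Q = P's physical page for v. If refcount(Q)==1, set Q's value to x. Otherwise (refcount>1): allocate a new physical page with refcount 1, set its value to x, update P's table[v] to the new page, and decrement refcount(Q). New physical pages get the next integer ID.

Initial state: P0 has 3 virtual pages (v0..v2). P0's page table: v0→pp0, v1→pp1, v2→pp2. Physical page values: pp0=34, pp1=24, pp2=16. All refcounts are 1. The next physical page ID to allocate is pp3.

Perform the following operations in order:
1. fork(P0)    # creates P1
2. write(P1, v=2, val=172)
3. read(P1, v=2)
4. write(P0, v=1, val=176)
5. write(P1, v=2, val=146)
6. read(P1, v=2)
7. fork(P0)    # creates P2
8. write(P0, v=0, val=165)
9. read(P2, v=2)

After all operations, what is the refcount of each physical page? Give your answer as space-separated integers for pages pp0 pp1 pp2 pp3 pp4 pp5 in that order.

Op 1: fork(P0) -> P1. 3 ppages; refcounts: pp0:2 pp1:2 pp2:2
Op 2: write(P1, v2, 172). refcount(pp2)=2>1 -> COPY to pp3. 4 ppages; refcounts: pp0:2 pp1:2 pp2:1 pp3:1
Op 3: read(P1, v2) -> 172. No state change.
Op 4: write(P0, v1, 176). refcount(pp1)=2>1 -> COPY to pp4. 5 ppages; refcounts: pp0:2 pp1:1 pp2:1 pp3:1 pp4:1
Op 5: write(P1, v2, 146). refcount(pp3)=1 -> write in place. 5 ppages; refcounts: pp0:2 pp1:1 pp2:1 pp3:1 pp4:1
Op 6: read(P1, v2) -> 146. No state change.
Op 7: fork(P0) -> P2. 5 ppages; refcounts: pp0:3 pp1:1 pp2:2 pp3:1 pp4:2
Op 8: write(P0, v0, 165). refcount(pp0)=3>1 -> COPY to pp5. 6 ppages; refcounts: pp0:2 pp1:1 pp2:2 pp3:1 pp4:2 pp5:1
Op 9: read(P2, v2) -> 16. No state change.

Answer: 2 1 2 1 2 1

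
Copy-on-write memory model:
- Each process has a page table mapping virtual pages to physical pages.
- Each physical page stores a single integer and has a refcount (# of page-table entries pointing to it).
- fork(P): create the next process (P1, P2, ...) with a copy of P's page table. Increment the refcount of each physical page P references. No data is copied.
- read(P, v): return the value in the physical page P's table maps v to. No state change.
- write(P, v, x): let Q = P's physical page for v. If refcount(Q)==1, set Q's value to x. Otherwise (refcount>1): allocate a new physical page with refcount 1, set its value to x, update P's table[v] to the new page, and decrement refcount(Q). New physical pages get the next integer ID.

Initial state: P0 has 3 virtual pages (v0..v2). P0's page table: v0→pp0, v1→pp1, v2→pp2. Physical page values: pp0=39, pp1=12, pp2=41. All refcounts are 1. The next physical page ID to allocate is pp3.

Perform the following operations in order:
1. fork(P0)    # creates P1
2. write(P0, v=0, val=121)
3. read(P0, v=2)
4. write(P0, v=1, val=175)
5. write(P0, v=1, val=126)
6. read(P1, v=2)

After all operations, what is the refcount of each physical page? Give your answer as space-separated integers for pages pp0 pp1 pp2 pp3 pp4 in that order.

Answer: 1 1 2 1 1

Derivation:
Op 1: fork(P0) -> P1. 3 ppages; refcounts: pp0:2 pp1:2 pp2:2
Op 2: write(P0, v0, 121). refcount(pp0)=2>1 -> COPY to pp3. 4 ppages; refcounts: pp0:1 pp1:2 pp2:2 pp3:1
Op 3: read(P0, v2) -> 41. No state change.
Op 4: write(P0, v1, 175). refcount(pp1)=2>1 -> COPY to pp4. 5 ppages; refcounts: pp0:1 pp1:1 pp2:2 pp3:1 pp4:1
Op 5: write(P0, v1, 126). refcount(pp4)=1 -> write in place. 5 ppages; refcounts: pp0:1 pp1:1 pp2:2 pp3:1 pp4:1
Op 6: read(P1, v2) -> 41. No state change.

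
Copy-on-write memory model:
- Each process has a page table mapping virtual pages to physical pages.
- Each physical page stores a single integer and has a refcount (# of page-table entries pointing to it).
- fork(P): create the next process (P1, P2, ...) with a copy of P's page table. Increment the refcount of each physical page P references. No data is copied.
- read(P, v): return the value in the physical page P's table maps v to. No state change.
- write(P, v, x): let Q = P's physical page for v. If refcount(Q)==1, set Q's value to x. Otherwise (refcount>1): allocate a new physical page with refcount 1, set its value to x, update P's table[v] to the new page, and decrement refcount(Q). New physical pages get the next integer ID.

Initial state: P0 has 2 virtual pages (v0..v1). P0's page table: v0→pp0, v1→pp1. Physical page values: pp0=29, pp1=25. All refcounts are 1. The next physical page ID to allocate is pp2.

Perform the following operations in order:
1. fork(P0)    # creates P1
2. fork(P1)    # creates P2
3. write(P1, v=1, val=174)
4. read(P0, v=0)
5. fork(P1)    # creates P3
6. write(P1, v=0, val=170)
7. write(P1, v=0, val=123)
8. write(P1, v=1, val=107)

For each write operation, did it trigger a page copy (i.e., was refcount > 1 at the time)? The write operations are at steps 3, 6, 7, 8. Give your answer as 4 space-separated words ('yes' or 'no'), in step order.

Op 1: fork(P0) -> P1. 2 ppages; refcounts: pp0:2 pp1:2
Op 2: fork(P1) -> P2. 2 ppages; refcounts: pp0:3 pp1:3
Op 3: write(P1, v1, 174). refcount(pp1)=3>1 -> COPY to pp2. 3 ppages; refcounts: pp0:3 pp1:2 pp2:1
Op 4: read(P0, v0) -> 29. No state change.
Op 5: fork(P1) -> P3. 3 ppages; refcounts: pp0:4 pp1:2 pp2:2
Op 6: write(P1, v0, 170). refcount(pp0)=4>1 -> COPY to pp3. 4 ppages; refcounts: pp0:3 pp1:2 pp2:2 pp3:1
Op 7: write(P1, v0, 123). refcount(pp3)=1 -> write in place. 4 ppages; refcounts: pp0:3 pp1:2 pp2:2 pp3:1
Op 8: write(P1, v1, 107). refcount(pp2)=2>1 -> COPY to pp4. 5 ppages; refcounts: pp0:3 pp1:2 pp2:1 pp3:1 pp4:1

yes yes no yes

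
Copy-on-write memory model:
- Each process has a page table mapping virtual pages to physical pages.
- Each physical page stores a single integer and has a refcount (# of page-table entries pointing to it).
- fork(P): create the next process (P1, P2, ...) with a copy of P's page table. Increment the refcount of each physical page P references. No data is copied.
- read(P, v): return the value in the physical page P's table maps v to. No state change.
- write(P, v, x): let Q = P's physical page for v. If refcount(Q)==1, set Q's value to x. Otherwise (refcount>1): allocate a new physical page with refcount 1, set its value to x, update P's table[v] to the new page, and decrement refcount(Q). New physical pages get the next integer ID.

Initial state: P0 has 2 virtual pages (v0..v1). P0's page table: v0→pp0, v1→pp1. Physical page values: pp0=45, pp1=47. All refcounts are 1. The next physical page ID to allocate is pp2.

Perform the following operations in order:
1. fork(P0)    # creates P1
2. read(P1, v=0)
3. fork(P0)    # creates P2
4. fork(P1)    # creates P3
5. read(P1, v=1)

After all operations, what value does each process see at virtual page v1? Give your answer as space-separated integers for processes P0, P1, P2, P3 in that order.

Op 1: fork(P0) -> P1. 2 ppages; refcounts: pp0:2 pp1:2
Op 2: read(P1, v0) -> 45. No state change.
Op 3: fork(P0) -> P2. 2 ppages; refcounts: pp0:3 pp1:3
Op 4: fork(P1) -> P3. 2 ppages; refcounts: pp0:4 pp1:4
Op 5: read(P1, v1) -> 47. No state change.
P0: v1 -> pp1 = 47
P1: v1 -> pp1 = 47
P2: v1 -> pp1 = 47
P3: v1 -> pp1 = 47

Answer: 47 47 47 47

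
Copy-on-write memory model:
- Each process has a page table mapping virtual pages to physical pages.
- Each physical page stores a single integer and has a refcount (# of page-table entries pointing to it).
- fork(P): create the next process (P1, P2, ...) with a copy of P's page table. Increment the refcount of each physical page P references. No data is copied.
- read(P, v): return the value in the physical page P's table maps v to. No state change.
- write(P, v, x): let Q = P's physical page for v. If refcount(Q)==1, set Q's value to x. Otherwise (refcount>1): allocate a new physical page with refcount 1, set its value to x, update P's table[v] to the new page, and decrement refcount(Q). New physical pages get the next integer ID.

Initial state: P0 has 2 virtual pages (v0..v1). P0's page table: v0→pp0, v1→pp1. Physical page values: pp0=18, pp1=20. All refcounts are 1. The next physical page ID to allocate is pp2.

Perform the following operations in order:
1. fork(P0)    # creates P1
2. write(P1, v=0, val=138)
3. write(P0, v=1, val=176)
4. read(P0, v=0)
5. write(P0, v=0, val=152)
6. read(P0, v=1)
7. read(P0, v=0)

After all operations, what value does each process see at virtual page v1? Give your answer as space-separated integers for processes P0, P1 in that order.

Op 1: fork(P0) -> P1. 2 ppages; refcounts: pp0:2 pp1:2
Op 2: write(P1, v0, 138). refcount(pp0)=2>1 -> COPY to pp2. 3 ppages; refcounts: pp0:1 pp1:2 pp2:1
Op 3: write(P0, v1, 176). refcount(pp1)=2>1 -> COPY to pp3. 4 ppages; refcounts: pp0:1 pp1:1 pp2:1 pp3:1
Op 4: read(P0, v0) -> 18. No state change.
Op 5: write(P0, v0, 152). refcount(pp0)=1 -> write in place. 4 ppages; refcounts: pp0:1 pp1:1 pp2:1 pp3:1
Op 6: read(P0, v1) -> 176. No state change.
Op 7: read(P0, v0) -> 152. No state change.
P0: v1 -> pp3 = 176
P1: v1 -> pp1 = 20

Answer: 176 20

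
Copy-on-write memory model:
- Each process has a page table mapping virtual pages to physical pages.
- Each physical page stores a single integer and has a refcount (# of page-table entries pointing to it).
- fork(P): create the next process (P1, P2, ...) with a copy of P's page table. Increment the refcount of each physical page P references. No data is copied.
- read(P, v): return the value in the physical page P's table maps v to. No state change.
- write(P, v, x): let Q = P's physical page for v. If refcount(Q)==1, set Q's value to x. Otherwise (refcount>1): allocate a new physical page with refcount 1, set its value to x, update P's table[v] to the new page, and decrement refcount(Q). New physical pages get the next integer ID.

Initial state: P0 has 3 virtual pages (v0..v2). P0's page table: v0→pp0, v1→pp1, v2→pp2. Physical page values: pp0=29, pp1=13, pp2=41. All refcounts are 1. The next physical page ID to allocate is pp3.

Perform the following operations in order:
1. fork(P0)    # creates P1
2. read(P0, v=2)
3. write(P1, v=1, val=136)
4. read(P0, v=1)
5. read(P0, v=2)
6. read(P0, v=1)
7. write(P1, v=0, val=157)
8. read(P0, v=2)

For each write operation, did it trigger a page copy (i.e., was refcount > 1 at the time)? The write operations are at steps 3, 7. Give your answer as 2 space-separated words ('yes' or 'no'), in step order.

Op 1: fork(P0) -> P1. 3 ppages; refcounts: pp0:2 pp1:2 pp2:2
Op 2: read(P0, v2) -> 41. No state change.
Op 3: write(P1, v1, 136). refcount(pp1)=2>1 -> COPY to pp3. 4 ppages; refcounts: pp0:2 pp1:1 pp2:2 pp3:1
Op 4: read(P0, v1) -> 13. No state change.
Op 5: read(P0, v2) -> 41. No state change.
Op 6: read(P0, v1) -> 13. No state change.
Op 7: write(P1, v0, 157). refcount(pp0)=2>1 -> COPY to pp4. 5 ppages; refcounts: pp0:1 pp1:1 pp2:2 pp3:1 pp4:1
Op 8: read(P0, v2) -> 41. No state change.

yes yes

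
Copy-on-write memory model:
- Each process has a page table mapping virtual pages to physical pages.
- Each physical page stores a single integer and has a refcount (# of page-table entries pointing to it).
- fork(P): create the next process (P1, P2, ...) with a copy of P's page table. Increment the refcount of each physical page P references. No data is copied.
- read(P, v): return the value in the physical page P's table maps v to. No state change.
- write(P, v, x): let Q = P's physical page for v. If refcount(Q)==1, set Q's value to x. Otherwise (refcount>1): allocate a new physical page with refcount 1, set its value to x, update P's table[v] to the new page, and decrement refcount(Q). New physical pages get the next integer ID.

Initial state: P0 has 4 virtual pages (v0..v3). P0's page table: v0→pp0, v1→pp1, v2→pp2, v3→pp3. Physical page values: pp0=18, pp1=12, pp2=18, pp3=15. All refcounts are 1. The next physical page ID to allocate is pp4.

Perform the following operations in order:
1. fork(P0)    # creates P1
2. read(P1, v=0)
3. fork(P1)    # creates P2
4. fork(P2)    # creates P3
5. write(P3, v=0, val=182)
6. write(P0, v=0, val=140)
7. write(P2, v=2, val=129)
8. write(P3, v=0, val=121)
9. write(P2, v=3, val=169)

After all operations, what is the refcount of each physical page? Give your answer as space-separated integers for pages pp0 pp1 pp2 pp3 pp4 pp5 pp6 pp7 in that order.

Op 1: fork(P0) -> P1. 4 ppages; refcounts: pp0:2 pp1:2 pp2:2 pp3:2
Op 2: read(P1, v0) -> 18. No state change.
Op 3: fork(P1) -> P2. 4 ppages; refcounts: pp0:3 pp1:3 pp2:3 pp3:3
Op 4: fork(P2) -> P3. 4 ppages; refcounts: pp0:4 pp1:4 pp2:4 pp3:4
Op 5: write(P3, v0, 182). refcount(pp0)=4>1 -> COPY to pp4. 5 ppages; refcounts: pp0:3 pp1:4 pp2:4 pp3:4 pp4:1
Op 6: write(P0, v0, 140). refcount(pp0)=3>1 -> COPY to pp5. 6 ppages; refcounts: pp0:2 pp1:4 pp2:4 pp3:4 pp4:1 pp5:1
Op 7: write(P2, v2, 129). refcount(pp2)=4>1 -> COPY to pp6. 7 ppages; refcounts: pp0:2 pp1:4 pp2:3 pp3:4 pp4:1 pp5:1 pp6:1
Op 8: write(P3, v0, 121). refcount(pp4)=1 -> write in place. 7 ppages; refcounts: pp0:2 pp1:4 pp2:3 pp3:4 pp4:1 pp5:1 pp6:1
Op 9: write(P2, v3, 169). refcount(pp3)=4>1 -> COPY to pp7. 8 ppages; refcounts: pp0:2 pp1:4 pp2:3 pp3:3 pp4:1 pp5:1 pp6:1 pp7:1

Answer: 2 4 3 3 1 1 1 1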